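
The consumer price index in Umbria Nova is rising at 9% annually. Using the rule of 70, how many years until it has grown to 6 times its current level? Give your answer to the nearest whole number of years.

One doubling takes 70/9 = 7.78 years.
Reaching 6× takes log₂(6) ≈ 2.58 doublings.
2.58 × 7.78 ≈ 20 years.

about 20 years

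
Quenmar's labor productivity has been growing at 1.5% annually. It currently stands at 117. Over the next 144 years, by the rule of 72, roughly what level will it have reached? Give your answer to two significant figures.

roughly 940

It doubles every 72/1.5 ≈ 48.00 years, so 144 years is 3.00 doublings.
2^3.00 ≈ 8.00; 117 × 8.00 ≈ 940.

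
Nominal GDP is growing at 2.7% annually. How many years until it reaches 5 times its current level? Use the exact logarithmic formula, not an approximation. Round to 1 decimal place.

t = ln(5) / ln(1 + 0.027) = 1.6094 / 0.026642 ≈ 60.41.

60.4 years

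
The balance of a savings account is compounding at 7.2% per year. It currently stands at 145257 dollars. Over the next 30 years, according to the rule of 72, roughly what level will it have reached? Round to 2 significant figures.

Doubling time ≈ 72/7.2 = 10.00 years.
30 years is 30/10.00 ≈ 3.00 doublings, a factor of 2^3.00 ≈ 8.00.
145257 × 8.00 ≈ 1200000 dollars.

roughly 1200000 dollars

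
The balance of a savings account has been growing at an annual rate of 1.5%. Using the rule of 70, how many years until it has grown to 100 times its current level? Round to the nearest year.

One doubling takes 70/1.5 = 46.67 years.
Reaching 100× takes log₂(100) ≈ 6.64 doublings.
6.64 × 46.67 ≈ 310 years.

around 310 years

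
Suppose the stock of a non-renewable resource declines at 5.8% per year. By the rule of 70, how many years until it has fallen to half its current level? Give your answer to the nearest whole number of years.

Falling at 5.8%, it halves about every 70/5.8 = 12.07 years.

approximately 12 years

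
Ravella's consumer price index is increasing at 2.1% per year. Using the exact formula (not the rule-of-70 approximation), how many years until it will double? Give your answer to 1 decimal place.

33.4 years

t = ln(2) / ln(1 + 0.021) = 0.6931 / 0.020783 ≈ 33.35.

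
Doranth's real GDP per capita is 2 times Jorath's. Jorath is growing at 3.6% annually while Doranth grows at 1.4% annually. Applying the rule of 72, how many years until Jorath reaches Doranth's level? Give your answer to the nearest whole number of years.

≈ 33 years

What matters is the difference: 2.2 pp.
Rule of 72 on the gap: the ratio halves every 72/2.2 ≈ 32.73 years.
A 2 times gap closes after 1 halving: 1 × 32.73 ≈ 33 years.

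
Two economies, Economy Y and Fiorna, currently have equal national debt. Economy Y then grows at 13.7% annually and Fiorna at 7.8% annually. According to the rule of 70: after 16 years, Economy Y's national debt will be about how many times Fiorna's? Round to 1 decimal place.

roughly 2.5 times

Rate gap = 13.7% − 7.8% = 5.9 points.
The ratio doubles every 70/5.9 ≈ 11.86 years.
16/11.86 ≈ 1.35 doublings → ratio ≈ 2^1.35 ≈ 2.5.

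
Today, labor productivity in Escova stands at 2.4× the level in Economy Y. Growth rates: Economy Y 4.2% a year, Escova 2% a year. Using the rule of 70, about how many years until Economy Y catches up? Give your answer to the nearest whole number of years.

What matters is the difference: 2.2 pp.
Rule of 70 on the gap: the ratio halves every 70/2.2 ≈ 31.82 years.
A 2.4× gap takes log₂(2.4) ≈ 1.26 halvings to close: 1.26 × 31.82 ≈ 40 years.

roughly 40 years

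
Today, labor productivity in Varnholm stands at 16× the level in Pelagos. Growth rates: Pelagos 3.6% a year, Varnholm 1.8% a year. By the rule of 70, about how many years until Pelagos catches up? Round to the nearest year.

about 156 years

What matters is the difference: 1.8 pp.
Rule of 70 on the gap: the ratio halves every 70/1.8 ≈ 38.89 years.
A 16× gap closes after 4 halvings: 4 × 38.89 ≈ 156 years.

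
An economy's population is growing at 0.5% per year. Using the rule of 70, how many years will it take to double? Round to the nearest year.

≈ 140 years

Doubling time ≈ 70 / 0.5 = 140.00 years.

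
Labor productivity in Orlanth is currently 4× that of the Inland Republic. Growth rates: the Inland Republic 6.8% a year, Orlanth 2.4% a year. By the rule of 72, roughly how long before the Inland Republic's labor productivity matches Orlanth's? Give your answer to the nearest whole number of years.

What matters is the difference: 4.4 pp.
Rule of 72 on the gap: the ratio halves every 72/4.4 ≈ 16.36 years.
A 4× gap closes after 2 halvings: 2 × 16.36 ≈ 33 years.

≈ 33 years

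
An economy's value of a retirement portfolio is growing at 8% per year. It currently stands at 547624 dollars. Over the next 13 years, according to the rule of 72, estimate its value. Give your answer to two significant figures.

It doubles every 72/8 ≈ 9.00 years, so 13 years is 1.44 doublings.
2^1.44 ≈ 2.71; 547624 × 2.71 ≈ 1500000 dollars.

≈ 1500000 dollars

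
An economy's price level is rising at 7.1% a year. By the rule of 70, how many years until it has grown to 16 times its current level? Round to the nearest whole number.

about 39 years

One doubling takes 70/7.1 = 9.86 years.
16× is 4 doublings, so 4 × 9.86 ≈ 39 years.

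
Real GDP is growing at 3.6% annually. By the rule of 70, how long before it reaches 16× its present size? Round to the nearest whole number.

78 years

Doubling time ≈ 70/3.6 = 19.44 years.
Getting to 16× needs 4 doublings: 4 × 19.44 ≈ 78 years.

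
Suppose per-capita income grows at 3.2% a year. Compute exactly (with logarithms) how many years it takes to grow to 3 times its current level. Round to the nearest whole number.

35 years

t = ln(3) / ln(1 + 0.032) = 1.0986 / 0.031499 ≈ 34.88.
≈ 35 years.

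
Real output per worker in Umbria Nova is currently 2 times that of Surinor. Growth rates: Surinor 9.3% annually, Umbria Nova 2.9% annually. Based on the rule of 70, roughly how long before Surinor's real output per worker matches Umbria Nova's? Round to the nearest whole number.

The growth-rate gap is 9.3% − 2.9% = 6.4 percentage points.
So the ratio between them halves every 70/6.4 ≈ 10.94 years.
A 2 times gap closes after 1 halving: 1 × 10.94 ≈ 11 years.

roughly 11 years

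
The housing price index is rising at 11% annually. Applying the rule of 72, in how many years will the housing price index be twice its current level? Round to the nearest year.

approximately 7 years

At 11%, doubling takes about 72/11 = 6.55 years.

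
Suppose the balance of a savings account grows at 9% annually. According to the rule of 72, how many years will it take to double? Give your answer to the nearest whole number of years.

around 8 years

Doubling time ≈ 72 / 9 = 8.00 years.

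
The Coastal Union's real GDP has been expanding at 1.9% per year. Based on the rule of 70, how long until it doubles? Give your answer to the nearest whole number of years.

At 1.9%, doubling takes about 70/1.9 = 36.84 years.

37 years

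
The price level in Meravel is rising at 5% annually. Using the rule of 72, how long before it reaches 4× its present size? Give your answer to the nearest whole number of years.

29 years

At 5% it doubles every 72/5 ≈ 14.40 years.
Getting to 4× needs 2 doublings: 2 × 14.40 ≈ 29 years.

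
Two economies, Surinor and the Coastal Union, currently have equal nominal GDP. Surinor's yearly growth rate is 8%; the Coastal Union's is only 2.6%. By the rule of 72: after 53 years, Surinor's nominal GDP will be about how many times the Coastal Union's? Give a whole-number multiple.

around 16 times

Rate gap = 8% − 2.6% = 5.4 points.
The ratio doubles every 72/5.4 ≈ 13.33 years.
53/13.33 ≈ 3.98 doublings → ratio ≈ 2^3.98 ≈ 16.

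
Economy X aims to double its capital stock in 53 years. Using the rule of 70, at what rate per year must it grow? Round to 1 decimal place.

70 / 53 ≈ 1.32, so about 1.3% per year.

≈ 1.3%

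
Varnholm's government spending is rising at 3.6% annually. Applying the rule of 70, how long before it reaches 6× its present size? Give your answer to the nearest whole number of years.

roughly 50 years

Doubling time ≈ 70/3.6 = 19.44 years.
Reaching 6× takes log₂(6) ≈ 2.58 doublings.
2.58 × 19.44 ≈ 50 years.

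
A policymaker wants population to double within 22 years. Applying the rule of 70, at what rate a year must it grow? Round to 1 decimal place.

70 / 22 ≈ 3.18, so about 3.2% a year.

≈ 3.2%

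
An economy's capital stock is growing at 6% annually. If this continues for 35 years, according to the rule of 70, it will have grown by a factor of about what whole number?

At 6% one doubling takes ≈ 11.67 years; 35 years is 3 of them, so ×8.

about 8 times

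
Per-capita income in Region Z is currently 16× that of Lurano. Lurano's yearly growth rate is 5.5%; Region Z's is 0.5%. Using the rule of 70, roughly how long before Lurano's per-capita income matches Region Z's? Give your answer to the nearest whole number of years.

roughly 56 years

Lurano gains on Region Z at 5.5% − 0.5% = 5 points a year.
At that relative rate the gap halves every 70/5 ≈ 14.00 years.
A 16× gap closes after 4 halvings: 4 × 14.00 ≈ 56 years.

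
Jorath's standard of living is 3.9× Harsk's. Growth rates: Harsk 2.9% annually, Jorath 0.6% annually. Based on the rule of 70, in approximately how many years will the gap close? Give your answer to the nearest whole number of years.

What matters is the difference: 2.3 pp.
Rule of 70 on the gap: the ratio halves every 70/2.3 ≈ 30.43 years.
A 3.9× gap takes log₂(3.9) ≈ 1.96 halvings to close: 1.96 × 30.43 ≈ 60 years.

roughly 60 years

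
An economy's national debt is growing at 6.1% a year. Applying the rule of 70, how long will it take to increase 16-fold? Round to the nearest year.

One doubling takes 70/6.1 = 11.48 years.
Getting to 16× needs 4 doublings: 4 × 11.48 ≈ 46 years.

roughly 46 years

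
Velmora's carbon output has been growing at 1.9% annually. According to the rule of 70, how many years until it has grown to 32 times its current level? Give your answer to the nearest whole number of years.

Doubling time ≈ 70/1.9 = 36.84 years.
32 = 2^5, so 5 doublings → 184 years.

≈ 184 years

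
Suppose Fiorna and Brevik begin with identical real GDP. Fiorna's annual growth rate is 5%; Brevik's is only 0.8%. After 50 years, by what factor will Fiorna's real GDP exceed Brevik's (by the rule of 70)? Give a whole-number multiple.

≈ 8 times

Fiorna pulls ahead at 4.2 pp per year, so the ratio doubles every 70/4.2 ≈ 16.67 years.
In 50 years that's 3.00 doublings: 2^3.00 ≈ 8.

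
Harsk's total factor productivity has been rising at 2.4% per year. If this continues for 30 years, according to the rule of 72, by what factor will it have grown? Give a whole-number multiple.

approximately 2 times

72/2.4 ≈ 30.00 years per doubling.
30 years fits 1 doubling: 2^1 = 2.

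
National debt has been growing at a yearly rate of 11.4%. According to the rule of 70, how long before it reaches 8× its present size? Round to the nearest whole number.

At 11.4% it doubles every 70/11.4 ≈ 6.14 years.
Getting to 8× needs 3 doublings: 3 × 6.14 ≈ 18 years.

≈ 18 years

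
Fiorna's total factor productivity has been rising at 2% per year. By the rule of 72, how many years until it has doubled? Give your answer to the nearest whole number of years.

Doubling time ≈ 72 / 2 = 36.00 years.

≈ 36 years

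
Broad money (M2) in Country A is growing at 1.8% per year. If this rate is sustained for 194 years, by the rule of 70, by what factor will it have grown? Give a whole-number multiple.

Doubling time ≈ 70/1.8 = 38.89 years.
194/38.89 ≈ 5 doublings, so about 2^5 = 32×.

32 times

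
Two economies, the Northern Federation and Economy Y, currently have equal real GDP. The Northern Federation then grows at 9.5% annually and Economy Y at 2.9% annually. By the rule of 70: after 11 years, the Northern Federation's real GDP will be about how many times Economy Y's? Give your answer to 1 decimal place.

Only the 6.6-point difference matters.
70/6.6 ≈ 10.61 years per doubling of the ratio; 11 years gives 1.04 doublings, so ≈ 2.1×.

≈ 2.1 times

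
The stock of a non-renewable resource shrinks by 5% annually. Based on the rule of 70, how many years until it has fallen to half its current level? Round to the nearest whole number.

approximately 14 years

The rule works in reverse for decay: 70/5 ≈ 14.00 years to halve.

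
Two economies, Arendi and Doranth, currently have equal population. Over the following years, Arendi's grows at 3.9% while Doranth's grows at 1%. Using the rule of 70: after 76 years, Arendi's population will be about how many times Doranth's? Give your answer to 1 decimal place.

≈ 8.9 times

Arendi pulls ahead at 2.9 pp per year, so the ratio doubles every 70/2.9 ≈ 24.14 years.
In 76 years that's 3.15 doublings: 2^3.15 ≈ 8.9.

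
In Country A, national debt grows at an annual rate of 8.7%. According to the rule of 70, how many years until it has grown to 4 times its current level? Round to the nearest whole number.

roughly 16 years

One doubling takes 70/8.7 = 8.05 years.
4× is 2 doublings, so 2 × 8.05 ≈ 16 years.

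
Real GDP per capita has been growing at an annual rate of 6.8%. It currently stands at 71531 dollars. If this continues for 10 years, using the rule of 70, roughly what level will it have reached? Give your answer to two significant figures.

around 140000 dollars

It doubles every 70/6.8 ≈ 10.29 years, so 10 years is 0.97 doublings.
2^0.97 ≈ 1.96; 71531 × 1.96 ≈ 140000 dollars.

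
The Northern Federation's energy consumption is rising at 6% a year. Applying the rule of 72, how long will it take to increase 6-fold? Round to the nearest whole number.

At 6% it doubles every 72/6 ≈ 12.00 years.
Reaching 6× takes log₂(6) ≈ 2.58 doublings.
2.58 × 12.00 ≈ 31 years.

approximately 31 years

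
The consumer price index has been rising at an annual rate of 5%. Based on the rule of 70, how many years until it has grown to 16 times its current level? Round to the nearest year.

Doubling time ≈ 70/5 = 14.00 years.
Getting to 16× needs 4 doublings: 4 × 14.00 ≈ 56 years.

≈ 56 years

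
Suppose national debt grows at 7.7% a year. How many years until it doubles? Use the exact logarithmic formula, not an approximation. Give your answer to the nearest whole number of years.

t = ln(2) / ln(1 + 0.077) = 0.6931 / 0.074179 ≈ 9.34.
≈ 9 years.

9 years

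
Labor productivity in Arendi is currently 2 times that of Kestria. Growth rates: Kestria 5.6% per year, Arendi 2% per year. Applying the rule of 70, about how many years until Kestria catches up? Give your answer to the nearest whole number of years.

roughly 19 years

What matters is the difference: 3.6 pp.
Rule of 70 on the gap: the ratio halves every 70/3.6 ≈ 19.44 years.
A 2 times gap closes after 1 halving: 1 × 19.44 ≈ 19 years.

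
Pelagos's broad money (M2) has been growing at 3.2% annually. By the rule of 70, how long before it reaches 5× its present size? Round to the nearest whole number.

Doubling time ≈ 70/3.2 = 21.88 years.
5× is log₂ 5 ≈ 2.32 doublings, so ≈ 2.32 × 21.88 = 51 years.

roughly 51 years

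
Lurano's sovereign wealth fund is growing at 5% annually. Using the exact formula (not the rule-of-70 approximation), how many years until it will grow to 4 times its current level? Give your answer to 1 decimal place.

28.4 years

t = ln(4) / ln(1 + 0.05) = 1.3863 / 0.048790 ≈ 28.41.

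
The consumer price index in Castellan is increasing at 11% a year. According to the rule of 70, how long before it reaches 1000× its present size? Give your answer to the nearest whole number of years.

about 63 years

One doubling takes 70/11 = 6.36 years.
Reaching 1000× takes log₂(1000) ≈ 9.97 doublings.
9.97 × 6.36 ≈ 63 years.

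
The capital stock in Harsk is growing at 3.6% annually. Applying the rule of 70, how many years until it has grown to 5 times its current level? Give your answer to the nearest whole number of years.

At 3.6% it doubles every 70/3.6 ≈ 19.44 years.
5× is log₂ 5 ≈ 2.32 doublings, so ≈ 2.32 × 19.44 = 45 years.

45 years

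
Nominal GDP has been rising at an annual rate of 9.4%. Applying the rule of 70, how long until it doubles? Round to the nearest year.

approximately 7 years

70/9.4 ≈ 7.45, so it doubles roughly every 7 years.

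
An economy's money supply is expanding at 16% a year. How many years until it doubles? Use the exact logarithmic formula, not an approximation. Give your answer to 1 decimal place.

4.7 years

t = ln(2) / ln(1 + 0.16) = 0.6931 / 0.148420 ≈ 4.67.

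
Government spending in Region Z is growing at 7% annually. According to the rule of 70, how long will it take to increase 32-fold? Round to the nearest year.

50 years

At 7% it doubles every 70/7 ≈ 10.00 years.
Getting to 32× needs 5 doublings: 5 × 10.00 ≈ 50 years.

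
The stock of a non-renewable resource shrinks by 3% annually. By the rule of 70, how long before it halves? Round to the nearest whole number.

Halving time ≈ 70 / 3 = 23.33 → 23 years.

roughly 23 years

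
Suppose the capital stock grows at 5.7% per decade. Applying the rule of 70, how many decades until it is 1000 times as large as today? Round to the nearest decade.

around 122 decades

At 5.7% it doubles every 70/5.7 ≈ 12.28 decades.
1000× is log₂ 1000 ≈ 9.97 doublings, so ≈ 9.97 × 12.28 = 122 decades.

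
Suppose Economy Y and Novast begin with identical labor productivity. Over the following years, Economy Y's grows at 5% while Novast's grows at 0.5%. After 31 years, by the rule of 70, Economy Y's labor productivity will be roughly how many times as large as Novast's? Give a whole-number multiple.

Only the 4.5-point difference matters.
70/4.5 ≈ 15.56 years per doubling of the ratio; 31 years gives 1.99 doublings, so ≈ 4×.

approximately 4 times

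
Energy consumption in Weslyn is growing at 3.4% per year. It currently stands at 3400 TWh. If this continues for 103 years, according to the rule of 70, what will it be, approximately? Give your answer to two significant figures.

Doubling time ≈ 70/3.4 = 20.59 years.
103 years is 103/20.59 ≈ 5.00 doublings, a factor of 2^5.00 ≈ 32.00.
3400 × 32.00 ≈ 110000 TWh.

≈ 110000 TWh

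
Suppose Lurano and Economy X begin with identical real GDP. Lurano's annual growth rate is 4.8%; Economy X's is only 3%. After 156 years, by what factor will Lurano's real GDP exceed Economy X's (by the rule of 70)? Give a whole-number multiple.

Rate gap = 4.8% − 3% = 1.8 points.
The ratio doubles every 70/1.8 ≈ 38.89 years.
156/38.89 ≈ 4.01 doublings → ratio ≈ 2^4.01 ≈ 16.

roughly 16 times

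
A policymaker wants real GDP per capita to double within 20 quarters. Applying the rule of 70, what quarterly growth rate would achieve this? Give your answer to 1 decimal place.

70 / 20 ≈ 3.50, so about 3.5% per quarter.

approximately 3.5% per quarter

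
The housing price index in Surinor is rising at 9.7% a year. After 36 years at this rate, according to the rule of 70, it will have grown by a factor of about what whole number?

70/9.7 ≈ 7.22 years per doubling.
36 years fits 5 doublings: 2^5 = 32.

around 32 times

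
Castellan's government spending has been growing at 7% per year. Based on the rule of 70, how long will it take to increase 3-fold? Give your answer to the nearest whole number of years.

At 7% it doubles every 70/7 ≈ 10.00 years.
Reaching 3× takes log₂(3) ≈ 1.58 doublings.
1.58 × 10.00 ≈ 16 years.

roughly 16 years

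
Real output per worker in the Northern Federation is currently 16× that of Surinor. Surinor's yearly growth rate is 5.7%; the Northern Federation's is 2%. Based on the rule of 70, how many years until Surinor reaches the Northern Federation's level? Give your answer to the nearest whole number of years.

The growth-rate gap is 5.7% − 2% = 3.7 percentage points.
So the ratio between them halves every 70/3.7 ≈ 18.92 years.
A 16× gap closes after 4 halvings: 4 × 18.92 ≈ 76 years.

around 76 years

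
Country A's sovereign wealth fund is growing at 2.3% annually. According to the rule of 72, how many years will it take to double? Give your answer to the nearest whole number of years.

At 2.3%, doubling takes about 72/2.3 = 31.30 years.

roughly 31 years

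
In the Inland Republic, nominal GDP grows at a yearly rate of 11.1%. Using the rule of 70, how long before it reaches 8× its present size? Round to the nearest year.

about 19 years

One doubling takes 70/11.1 = 6.31 years.
8 = 2^3, so 3 doublings → 19 years.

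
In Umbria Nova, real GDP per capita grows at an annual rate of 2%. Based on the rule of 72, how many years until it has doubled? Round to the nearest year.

At 2%, doubling takes about 72/2 = 36.00 years.

about 36 years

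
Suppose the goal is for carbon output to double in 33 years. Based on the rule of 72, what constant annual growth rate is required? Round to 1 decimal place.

roughly 2.2%

72 / 33 ≈ 2.18, so about 2.2% annually.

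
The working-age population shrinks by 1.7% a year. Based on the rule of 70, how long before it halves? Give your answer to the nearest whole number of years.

The rule works in reverse for decay: 70/1.7 ≈ 41.18 years to halve.

approximately 41 years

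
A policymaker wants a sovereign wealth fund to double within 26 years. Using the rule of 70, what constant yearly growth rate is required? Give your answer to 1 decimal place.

around 2.7%

70 / 26 ≈ 2.69, so about 2.7% per year.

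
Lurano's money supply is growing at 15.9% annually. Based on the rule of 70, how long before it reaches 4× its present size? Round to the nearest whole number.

9 years

At 15.9% it doubles every 70/15.9 ≈ 4.40 years.
4× is 2 doublings, so 2 × 4.40 ≈ 9 years.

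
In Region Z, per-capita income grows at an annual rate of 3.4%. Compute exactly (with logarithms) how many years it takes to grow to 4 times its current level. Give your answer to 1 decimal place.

t = ln(4) / ln(1 + 0.034) = 1.3863 / 0.033435 ≈ 41.46.

41.5 years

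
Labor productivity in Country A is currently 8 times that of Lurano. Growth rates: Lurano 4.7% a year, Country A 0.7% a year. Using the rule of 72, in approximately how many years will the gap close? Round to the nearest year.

The growth-rate gap is 4.7% − 0.7% = 4 percentage points.
So the ratio between them halves every 72/4 ≈ 18.00 years.
An 8 times gap closes after 3 halvings: 3 × 18.00 ≈ 54 years.

approximately 54 years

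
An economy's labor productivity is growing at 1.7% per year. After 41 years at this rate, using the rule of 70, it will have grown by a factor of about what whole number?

around 2 times

At 1.7% one doubling takes ≈ 41.18 years; 41 years is 1 of them, so ×2.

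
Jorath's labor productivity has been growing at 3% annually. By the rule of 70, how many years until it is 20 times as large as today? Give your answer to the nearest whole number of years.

about 101 years

One doubling takes 70/3 = 23.33 years.
20× is log₂ 20 ≈ 4.32 doublings, so ≈ 4.32 × 23.33 = 101 years.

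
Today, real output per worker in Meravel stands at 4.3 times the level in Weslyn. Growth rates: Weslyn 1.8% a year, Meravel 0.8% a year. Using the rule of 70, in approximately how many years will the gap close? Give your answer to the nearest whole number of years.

≈ 147 years

Weslyn gains on Meravel at 1.8% − 0.8% = 1 point a year.
At that relative rate the gap halves every 70/1 ≈ 70.00 years.
A 4.3 times gap takes log₂(4.3) ≈ 2.10 halvings to close: 2.10 × 70.00 ≈ 147 years.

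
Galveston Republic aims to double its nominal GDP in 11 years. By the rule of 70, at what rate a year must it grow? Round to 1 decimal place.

≈ 6.4%

70 / 11 ≈ 6.36, so about 6.4% a year.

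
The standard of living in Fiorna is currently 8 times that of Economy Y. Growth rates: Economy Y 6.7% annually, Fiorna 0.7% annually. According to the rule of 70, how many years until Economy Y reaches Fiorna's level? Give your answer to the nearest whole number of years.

≈ 35 years

What matters is the difference: 6 pp.
Rule of 70 on the gap: the ratio halves every 70/6 ≈ 11.67 years.
An 8 times gap closes after 3 halvings: 3 × 11.67 ≈ 35 years.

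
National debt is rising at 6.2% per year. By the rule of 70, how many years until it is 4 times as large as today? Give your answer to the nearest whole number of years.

At 6.2% it doubles every 70/6.2 ≈ 11.29 years.
4× is 2 doublings, so 2 × 11.29 ≈ 23 years.

around 23 years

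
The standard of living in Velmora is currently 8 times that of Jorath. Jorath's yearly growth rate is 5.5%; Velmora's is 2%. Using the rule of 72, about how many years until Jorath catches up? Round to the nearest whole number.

The growth-rate gap is 5.5% − 2% = 3.5 percentage points.
So the ratio between them halves every 72/3.5 ≈ 20.57 years.
An 8 times gap closes after 3 halvings: 3 × 20.57 ≈ 62 years.

around 62 years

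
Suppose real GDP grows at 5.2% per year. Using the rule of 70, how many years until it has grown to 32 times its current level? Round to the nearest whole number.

At 5.2% it doubles every 70/5.2 ≈ 13.46 years.
32 = 2^5, so 5 doublings → 67 years.

roughly 67 years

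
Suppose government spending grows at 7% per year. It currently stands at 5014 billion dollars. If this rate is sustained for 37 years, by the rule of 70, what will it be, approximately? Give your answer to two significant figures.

It doubles every 70/7 ≈ 10.00 years, so 37 years is 3.70 doublings.
2^3.70 ≈ 13.00; 5014 × 13.00 ≈ 65000 billion dollars.

roughly 65000 billion dollars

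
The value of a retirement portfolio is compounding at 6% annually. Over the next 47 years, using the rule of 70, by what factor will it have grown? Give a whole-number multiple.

about 16 times

70/6 ≈ 11.67 years per doubling.
47 years fits 4 doublings: 2^4 = 16.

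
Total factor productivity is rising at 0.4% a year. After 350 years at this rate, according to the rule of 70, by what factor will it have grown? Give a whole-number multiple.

≈ 4 times

At 0.4% one doubling takes ≈ 175.00 years; 350 years is 2 of them, so ×4.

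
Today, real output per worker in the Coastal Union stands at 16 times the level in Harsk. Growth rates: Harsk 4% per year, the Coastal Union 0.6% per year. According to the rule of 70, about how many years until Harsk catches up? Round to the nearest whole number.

around 82 years

The growth-rate gap is 4% − 0.6% = 3.4 percentage points.
So the ratio between them halves every 70/3.4 ≈ 20.59 years.
A 16 times gap closes after 4 halvings: 4 × 20.59 ≈ 82 years.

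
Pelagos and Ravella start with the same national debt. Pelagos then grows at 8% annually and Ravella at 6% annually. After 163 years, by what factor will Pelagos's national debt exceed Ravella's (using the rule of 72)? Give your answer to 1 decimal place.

Rate gap = 8% − 6% = 2 points.
The ratio doubles every 72/2 ≈ 36.00 years.
163/36.00 ≈ 4.53 doublings → ratio ≈ 2^4.53 ≈ 23.1.

about 23.1 times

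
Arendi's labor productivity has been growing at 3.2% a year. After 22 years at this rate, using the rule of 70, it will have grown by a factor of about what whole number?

2 times

70/3.2 ≈ 21.88 years per doubling.
22 years fits 1 doubling: 2^1 = 2.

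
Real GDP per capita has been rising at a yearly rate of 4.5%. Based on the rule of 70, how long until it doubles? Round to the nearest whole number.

approximately 16 years

At 4.5%, doubling takes about 70/4.5 = 15.56 years.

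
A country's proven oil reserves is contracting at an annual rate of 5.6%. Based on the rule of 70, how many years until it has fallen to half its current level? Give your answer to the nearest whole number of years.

Falling at 5.6%, it halves about every 70/5.6 = 12.50 years.

13 years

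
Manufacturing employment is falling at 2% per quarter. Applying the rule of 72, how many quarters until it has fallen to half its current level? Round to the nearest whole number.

Halving time ≈ 72 / 2 = 36.00 → 36 quarters.

≈ 36 quarters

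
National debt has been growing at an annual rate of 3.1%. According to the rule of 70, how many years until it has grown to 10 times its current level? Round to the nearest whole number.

Doubling time ≈ 70/3.1 = 22.58 years.
10× is log₂ 10 ≈ 3.32 doublings, so ≈ 3.32 × 22.58 = 75 years.

approximately 75 years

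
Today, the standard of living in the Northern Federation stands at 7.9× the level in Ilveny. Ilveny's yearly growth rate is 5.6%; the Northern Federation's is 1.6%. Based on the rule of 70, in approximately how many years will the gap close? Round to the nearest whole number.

The growth-rate gap is 5.6% − 1.6% = 4 percentage points.
So the ratio between them halves every 70/4 ≈ 17.50 years.
A 7.9× gap takes log₂(7.9) ≈ 2.98 halvings to close: 2.98 × 17.50 ≈ 52 years.

≈ 52 years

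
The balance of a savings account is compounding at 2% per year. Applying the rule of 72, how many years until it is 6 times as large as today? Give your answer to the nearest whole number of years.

One doubling takes 72/2 = 36.00 years.
6× is log₂ 6 ≈ 2.58 doublings, so ≈ 2.58 × 36.00 = 93 years.

around 93 years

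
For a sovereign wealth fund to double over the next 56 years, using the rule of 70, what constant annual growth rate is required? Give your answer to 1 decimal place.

70 / 56 ≈ 1.25, so about 1.3% a year.

1.3%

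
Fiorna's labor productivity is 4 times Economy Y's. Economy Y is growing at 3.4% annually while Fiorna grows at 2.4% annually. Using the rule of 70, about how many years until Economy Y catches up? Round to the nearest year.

around 140 years

The growth-rate gap is 3.4% − 2.4% = 1 percentage point.
So the ratio between them halves every 70/1 ≈ 70.00 years.
A 4 times gap closes after 2 halvings: 2 × 70.00 ≈ 140 years.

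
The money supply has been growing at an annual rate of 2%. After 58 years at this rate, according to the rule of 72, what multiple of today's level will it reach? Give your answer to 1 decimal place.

Doubling time ≈ 72/2 = 36.00 years.
58 years / 36.00 ≈ 1.61 doublings → factor 2^1.61 ≈ 3.1.

≈ 3.1 times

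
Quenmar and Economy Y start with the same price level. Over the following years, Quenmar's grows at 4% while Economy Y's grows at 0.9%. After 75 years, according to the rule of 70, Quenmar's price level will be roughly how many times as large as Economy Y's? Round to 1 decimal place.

Only the 3.1-point difference matters.
70/3.1 ≈ 22.58 years per doubling of the ratio; 75 years gives 3.32 doublings, so ≈ 10.0×.

around 10.0 times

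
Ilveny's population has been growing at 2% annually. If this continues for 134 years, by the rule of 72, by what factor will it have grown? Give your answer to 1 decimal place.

approximately 13.2 times

Doubles every ≈ 36.00 years (72/2).
134 years is 3.72 doublings; 2^3.72 ≈ 13.2×.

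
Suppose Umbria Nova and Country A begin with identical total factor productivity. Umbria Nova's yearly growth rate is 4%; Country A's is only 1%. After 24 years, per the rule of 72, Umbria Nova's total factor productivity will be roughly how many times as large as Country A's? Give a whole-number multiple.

2 times

Only the 3-point difference matters.
72/3 ≈ 24.00 years per doubling of the ratio; 24 years gives 1.00 doublings, so ≈ 2×.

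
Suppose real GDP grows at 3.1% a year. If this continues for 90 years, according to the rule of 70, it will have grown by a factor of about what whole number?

around 16 times

Doubling time ≈ 70/3.1 = 22.58 years.
90/22.58 ≈ 4 doublings, so about 2^4 = 16×.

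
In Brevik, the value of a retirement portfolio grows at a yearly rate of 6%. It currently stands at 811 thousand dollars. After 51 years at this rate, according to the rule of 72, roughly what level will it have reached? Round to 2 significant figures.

It doubles every 72/6 ≈ 12.00 years, so 51 years is 4.25 doublings.
2^4.25 ≈ 19.03; 811 × 19.03 ≈ 15000 thousand dollars.

15000 thousand dollars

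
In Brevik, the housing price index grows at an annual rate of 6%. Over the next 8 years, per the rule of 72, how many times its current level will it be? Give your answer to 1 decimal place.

Doubles every ≈ 12.00 years (72/6).
8 years is 0.67 doublings; 2^0.67 ≈ 1.6×.

around 1.6 times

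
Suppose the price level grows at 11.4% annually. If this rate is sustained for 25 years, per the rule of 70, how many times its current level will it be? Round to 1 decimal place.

Doubles every ≈ 6.14 years (70/11.4).
25 years is 4.07 doublings; 2^4.07 ≈ 16.8×.

roughly 16.8 times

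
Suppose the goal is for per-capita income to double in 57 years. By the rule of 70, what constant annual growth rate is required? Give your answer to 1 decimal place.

70 / 57 ≈ 1.23, so about 1.2% a year.

around 1.2% a year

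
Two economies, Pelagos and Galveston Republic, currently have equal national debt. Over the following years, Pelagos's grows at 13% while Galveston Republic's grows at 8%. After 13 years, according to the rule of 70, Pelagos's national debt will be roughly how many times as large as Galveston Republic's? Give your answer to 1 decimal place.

Pelagos pulls ahead at 5 pp per year, so the ratio doubles every 70/5 ≈ 14.00 years.
In 13 years that's 0.93 doublings: 2^0.93 ≈ 1.9.

around 1.9 times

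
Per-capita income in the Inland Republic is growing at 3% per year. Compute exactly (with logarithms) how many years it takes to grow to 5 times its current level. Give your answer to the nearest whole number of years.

t = ln(5) / ln(1 + 0.03) = 1.6094 / 0.029559 ≈ 54.45.
≈ 54 years.

54 years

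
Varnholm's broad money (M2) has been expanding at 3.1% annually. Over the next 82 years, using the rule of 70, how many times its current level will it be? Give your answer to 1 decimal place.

Doubles every ≈ 22.58 years (70/3.1).
82 years is 3.63 doublings; 2^3.63 ≈ 12.4×.

12.4 times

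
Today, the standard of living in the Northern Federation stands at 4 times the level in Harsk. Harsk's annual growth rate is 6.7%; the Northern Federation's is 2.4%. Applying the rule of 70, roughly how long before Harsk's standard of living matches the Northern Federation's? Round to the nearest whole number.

≈ 33 years

What matters is the difference: 4.3 pp.
Rule of 70 on the gap: the ratio halves every 70/4.3 ≈ 16.28 years.
A 4 times gap closes after 2 halvings: 2 × 16.28 ≈ 33 years.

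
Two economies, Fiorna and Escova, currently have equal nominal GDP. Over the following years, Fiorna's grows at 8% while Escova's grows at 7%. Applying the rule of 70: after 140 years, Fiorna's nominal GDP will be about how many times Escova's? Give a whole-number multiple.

Only the 1-point difference matters.
70/1 ≈ 70.00 years per doubling of the ratio; 140 years gives 2.00 doublings, so ≈ 4×.

about 4 times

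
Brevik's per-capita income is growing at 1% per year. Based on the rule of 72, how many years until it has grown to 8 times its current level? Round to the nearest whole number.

One doubling takes 72/1 = 72.00 years.
8× is 3 doublings, so 3 × 72.00 ≈ 216 years.

≈ 216 years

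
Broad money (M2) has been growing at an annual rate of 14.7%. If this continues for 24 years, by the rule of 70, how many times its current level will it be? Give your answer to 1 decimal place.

32.9 times

Doubling time ≈ 70/14.7 = 4.76 years.
24 years / 4.76 ≈ 5.04 doublings → factor 2^5.04 ≈ 32.9.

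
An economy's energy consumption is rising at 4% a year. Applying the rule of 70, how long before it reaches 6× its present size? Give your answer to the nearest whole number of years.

Doubling time ≈ 70/4 = 17.50 years.
Reaching 6× takes log₂(6) ≈ 2.58 doublings.
2.58 × 17.50 ≈ 45 years.

45 years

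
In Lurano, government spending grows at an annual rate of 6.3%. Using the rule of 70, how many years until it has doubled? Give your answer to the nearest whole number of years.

approximately 11 years

70/6.3 ≈ 11.11, so it doubles roughly every 11 years.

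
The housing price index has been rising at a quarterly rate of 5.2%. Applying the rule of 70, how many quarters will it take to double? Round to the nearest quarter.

At 5.2%, doubling takes about 70/5.2 = 13.46 quarters.

roughly 13 quarters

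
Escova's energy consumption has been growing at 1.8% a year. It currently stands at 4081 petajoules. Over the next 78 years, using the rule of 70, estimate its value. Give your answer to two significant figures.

roughly 16000 petajoules

Doubling time ≈ 70/1.8 = 38.89 years.
78 years is 78/38.89 ≈ 2.01 doublings, a factor of 2^2.01 ≈ 4.03.
4081 × 4.03 ≈ 16000 petajoules.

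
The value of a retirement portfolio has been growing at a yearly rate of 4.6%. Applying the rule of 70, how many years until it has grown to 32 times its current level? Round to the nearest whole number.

At 4.6% it doubles every 70/4.6 ≈ 15.22 years.
Getting to 32× needs 5 doublings: 5 × 15.22 ≈ 76 years.

approximately 76 years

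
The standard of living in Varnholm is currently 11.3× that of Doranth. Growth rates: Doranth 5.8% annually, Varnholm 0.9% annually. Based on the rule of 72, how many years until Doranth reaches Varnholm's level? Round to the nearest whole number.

roughly 51 years

Doranth gains on Varnholm at 5.8% − 0.9% = 4.9 points a year.
At that relative rate the gap halves every 72/4.9 ≈ 14.69 years.
An 11.3× gap takes log₂(11.3) ≈ 3.50 halvings to close: 3.50 × 14.69 ≈ 51 years.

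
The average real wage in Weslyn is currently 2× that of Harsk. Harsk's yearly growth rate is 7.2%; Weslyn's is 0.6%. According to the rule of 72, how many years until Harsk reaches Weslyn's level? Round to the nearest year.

The growth-rate gap is 7.2% − 0.6% = 6.6 percentage points.
So the ratio between them halves every 72/6.6 ≈ 10.91 years.
A 2× gap closes after 1 halving: 1 × 10.91 ≈ 11 years.

about 11 years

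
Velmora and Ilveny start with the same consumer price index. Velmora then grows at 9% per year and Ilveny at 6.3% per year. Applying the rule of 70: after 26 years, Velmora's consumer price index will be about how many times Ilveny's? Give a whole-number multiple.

approximately 2 times

Only the 2.7-point difference matters.
70/2.7 ≈ 25.93 years per doubling of the ratio; 26 years gives 1.00 doublings, so ≈ 2×.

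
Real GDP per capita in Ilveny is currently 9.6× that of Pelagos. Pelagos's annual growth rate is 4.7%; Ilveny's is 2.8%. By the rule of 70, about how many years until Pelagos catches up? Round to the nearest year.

What matters is the difference: 1.9 pp.
Rule of 70 on the gap: the ratio halves every 70/1.9 ≈ 36.84 years.
A 9.6× gap takes log₂(9.6) ≈ 3.26 halvings to close: 3.26 × 36.84 ≈ 120 years.

approximately 120 years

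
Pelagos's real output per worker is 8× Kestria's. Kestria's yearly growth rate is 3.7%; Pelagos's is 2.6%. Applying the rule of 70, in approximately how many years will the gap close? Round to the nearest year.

about 191 years

Kestria gains on Pelagos at 3.7% − 2.6% = 1.1 points a year.
At that relative rate the gap halves every 70/1.1 ≈ 63.64 years.
An 8× gap closes after 3 halvings: 3 × 63.64 ≈ 191 years.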